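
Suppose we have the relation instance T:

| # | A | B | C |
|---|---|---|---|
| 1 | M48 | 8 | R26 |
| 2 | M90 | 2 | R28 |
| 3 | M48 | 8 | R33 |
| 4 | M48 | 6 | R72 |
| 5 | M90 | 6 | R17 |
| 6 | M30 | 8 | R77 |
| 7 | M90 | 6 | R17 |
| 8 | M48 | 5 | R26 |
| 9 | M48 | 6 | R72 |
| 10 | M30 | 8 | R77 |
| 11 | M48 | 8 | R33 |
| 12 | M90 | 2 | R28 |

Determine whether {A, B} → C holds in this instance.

(A=M48, B=8): rows 1, 3, 11 → C takes values {R26, R33} — violation
(A=M90, B=2): rows 2, 12 → C = R28, R28 ✓
(A=M48, B=6): rows 4, 9 → C = R72, R72 ✓
(A=M90, B=6): rows 5, 7 → C = R17, R17 ✓
(A=M30, B=8): rows 6, 10 → C = R77, R77 ✓
(A=M48, B=5): row 8 → C = R26 ✓
Two rows agree on {A, B} but differ on C, so {A, B} → C does not hold.

No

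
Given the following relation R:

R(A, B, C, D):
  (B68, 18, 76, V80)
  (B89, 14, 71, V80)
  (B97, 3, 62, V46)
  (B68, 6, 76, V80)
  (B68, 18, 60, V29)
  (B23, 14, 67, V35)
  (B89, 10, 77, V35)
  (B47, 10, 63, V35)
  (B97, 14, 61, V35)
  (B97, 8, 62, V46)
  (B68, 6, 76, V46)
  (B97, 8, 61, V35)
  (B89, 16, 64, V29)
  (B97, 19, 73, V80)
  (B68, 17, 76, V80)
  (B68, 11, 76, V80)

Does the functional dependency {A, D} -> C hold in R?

Yes

(A=B68, D=V80): 4 rows → C = 76, 76, 76, 76 ✓
(A=B89, D=V80): 1 row → C = 71 ✓
(A=B97, D=V46): 2 rows → C = 62, 62 ✓
(A=B68, D=V29): 1 row → C = 60 ✓
(A=B23, D=V35): 1 row → C = 67 ✓
(A=B89, D=V35): 1 row → C = 77 ✓
(A=B47, D=V35): 1 row → C = 63 ✓
(A=B97, D=V35): 2 rows → C = 61, 61 ✓
(A=B68, D=V46): 1 row → C = 76 ✓
(A=B89, D=V29): 1 row → C = 64 ✓
(A=B97, D=V80): 1 row → C = 73 ✓
Every {A, D} value is associated with a single C value, so {A, D} -> C holds.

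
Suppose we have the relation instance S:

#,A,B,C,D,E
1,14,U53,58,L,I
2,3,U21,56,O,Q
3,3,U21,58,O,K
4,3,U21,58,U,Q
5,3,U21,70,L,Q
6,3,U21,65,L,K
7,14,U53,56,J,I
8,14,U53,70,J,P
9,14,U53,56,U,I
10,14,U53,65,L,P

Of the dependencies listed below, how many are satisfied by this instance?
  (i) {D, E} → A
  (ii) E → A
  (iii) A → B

3

(i) {D, E} → A: every LHS value maps to a single RHS value — holds.
(ii) E → A: every LHS value maps to a single RHS value — holds.
(iii) A → B: every LHS value maps to a single RHS value — holds.
3 of the 3 dependencies hold.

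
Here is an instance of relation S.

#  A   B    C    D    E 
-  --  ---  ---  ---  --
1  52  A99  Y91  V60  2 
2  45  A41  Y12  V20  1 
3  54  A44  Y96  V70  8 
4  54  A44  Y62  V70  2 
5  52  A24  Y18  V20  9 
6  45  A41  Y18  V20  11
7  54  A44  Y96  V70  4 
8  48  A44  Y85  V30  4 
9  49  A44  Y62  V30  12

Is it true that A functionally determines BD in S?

A=52: rows 1, 5 → {B,D} takes values {(A99, V60), (A24, V20)} — violation
A=45: rows 2, 6 → {B,D} = (A41, V20), (A41, V20) ✓
A=54: rows 3, 4, 7 → {B,D} = (A44, V70), (A44, V70), (A44, V70) ✓
A=48: row 8 → {B,D} = (A44, V30) ✓
A=49: row 9 → {B,D} = (A44, V30) ✓
Two rows agree on A but differ on BD, so A → BD does not hold.

No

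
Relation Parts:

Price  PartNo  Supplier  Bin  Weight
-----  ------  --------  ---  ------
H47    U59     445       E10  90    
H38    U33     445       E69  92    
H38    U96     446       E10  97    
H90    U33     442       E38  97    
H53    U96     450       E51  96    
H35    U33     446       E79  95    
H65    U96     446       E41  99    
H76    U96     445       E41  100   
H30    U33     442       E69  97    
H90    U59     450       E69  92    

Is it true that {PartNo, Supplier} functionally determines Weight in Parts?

No

(PartNo=U59, Supplier=445): 1 row → Weight = 90 ✓
(PartNo=U33, Supplier=445): 1 row → Weight = 92 ✓
(PartNo=U96, Supplier=446): 2 rows → Weight takes values {97, 99} — violation
(PartNo=U33, Supplier=442): 2 rows → Weight = 97, 97 ✓
(PartNo=U96, Supplier=450): 1 row → Weight = 96 ✓
(PartNo=U33, Supplier=446): 1 row → Weight = 95 ✓
(PartNo=U96, Supplier=445): 1 row → Weight = 100 ✓
(PartNo=U59, Supplier=450): 1 row → Weight = 92 ✓
Two rows agree on {PartNo, Supplier} but differ on Weight, so {PartNo, Supplier} -> Weight does not hold.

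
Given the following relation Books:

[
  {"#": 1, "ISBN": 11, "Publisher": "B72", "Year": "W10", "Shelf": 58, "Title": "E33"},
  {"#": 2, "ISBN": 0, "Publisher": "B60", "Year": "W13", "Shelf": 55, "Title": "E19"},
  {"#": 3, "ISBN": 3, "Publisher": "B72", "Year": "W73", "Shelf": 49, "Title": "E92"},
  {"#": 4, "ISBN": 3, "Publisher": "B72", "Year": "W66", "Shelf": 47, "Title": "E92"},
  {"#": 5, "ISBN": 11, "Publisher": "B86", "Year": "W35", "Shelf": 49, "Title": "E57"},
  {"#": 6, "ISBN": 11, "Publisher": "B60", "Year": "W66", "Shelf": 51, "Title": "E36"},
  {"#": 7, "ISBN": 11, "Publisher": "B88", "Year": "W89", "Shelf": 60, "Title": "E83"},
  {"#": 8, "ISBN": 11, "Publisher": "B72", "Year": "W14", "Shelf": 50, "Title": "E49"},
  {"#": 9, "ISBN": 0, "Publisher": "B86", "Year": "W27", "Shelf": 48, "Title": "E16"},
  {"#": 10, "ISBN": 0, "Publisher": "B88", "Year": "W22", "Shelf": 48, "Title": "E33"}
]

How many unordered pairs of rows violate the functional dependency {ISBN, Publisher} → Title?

(ISBN=11, Publisher=B72): violating pairs (1,8) — 1 pair.
(ISBN=3, Publisher=B72): all 2 rows agree on Title — 0 pairs.

1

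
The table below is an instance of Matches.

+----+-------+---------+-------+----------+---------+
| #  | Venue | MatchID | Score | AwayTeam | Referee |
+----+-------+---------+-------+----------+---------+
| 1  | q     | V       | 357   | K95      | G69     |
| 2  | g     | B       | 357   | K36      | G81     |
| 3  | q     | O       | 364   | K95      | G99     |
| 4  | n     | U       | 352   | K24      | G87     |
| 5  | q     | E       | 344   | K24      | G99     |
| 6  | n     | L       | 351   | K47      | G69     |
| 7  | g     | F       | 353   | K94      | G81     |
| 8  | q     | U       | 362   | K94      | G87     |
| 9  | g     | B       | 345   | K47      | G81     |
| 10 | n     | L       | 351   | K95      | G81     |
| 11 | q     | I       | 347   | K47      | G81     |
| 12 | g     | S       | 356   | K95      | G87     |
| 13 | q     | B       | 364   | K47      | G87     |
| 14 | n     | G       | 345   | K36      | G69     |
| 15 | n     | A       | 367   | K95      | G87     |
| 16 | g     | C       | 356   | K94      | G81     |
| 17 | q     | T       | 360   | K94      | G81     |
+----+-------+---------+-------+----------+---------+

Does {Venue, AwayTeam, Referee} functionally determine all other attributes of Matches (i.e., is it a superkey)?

No

Rows 7 and 16 have the same {Venue, AwayTeam, Referee} value (Venue=g, AwayTeam=K94, Referee=G81) but are distinct tuples, so {Venue, AwayTeam, Referee} does not determine every attribute — not a superkey.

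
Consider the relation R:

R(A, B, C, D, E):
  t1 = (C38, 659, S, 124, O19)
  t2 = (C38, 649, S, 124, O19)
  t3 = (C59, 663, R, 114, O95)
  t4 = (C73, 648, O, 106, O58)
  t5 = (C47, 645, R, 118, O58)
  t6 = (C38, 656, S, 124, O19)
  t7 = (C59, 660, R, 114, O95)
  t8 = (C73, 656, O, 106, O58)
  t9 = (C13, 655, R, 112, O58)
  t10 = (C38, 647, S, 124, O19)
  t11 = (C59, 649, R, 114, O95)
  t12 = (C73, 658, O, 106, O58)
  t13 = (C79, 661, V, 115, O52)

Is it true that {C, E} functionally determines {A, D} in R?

(C=S, E=O19): rows 1, 2, 6, 10 → {A,D} = (C38, 124), (C38, 124), (C38, 124), (C38, 124) ✓
(C=R, E=O95): rows 3, 7, 11 → {A,D} = (C59, 114), (C59, 114), (C59, 114) ✓
(C=O, E=O58): rows 4, 8, 12 → {A,D} = (C73, 106), (C73, 106), (C73, 106) ✓
(C=R, E=O58): rows 5, 9 → {A,D} takes values {(C47, 118), (C13, 112)} — violation
(C=V, E=O52): row 13 → {A,D} = (C79, 115) ✓
Two rows agree on {C, E} but differ on {A, D}, so {C, E} -> {A, D} does not hold.

No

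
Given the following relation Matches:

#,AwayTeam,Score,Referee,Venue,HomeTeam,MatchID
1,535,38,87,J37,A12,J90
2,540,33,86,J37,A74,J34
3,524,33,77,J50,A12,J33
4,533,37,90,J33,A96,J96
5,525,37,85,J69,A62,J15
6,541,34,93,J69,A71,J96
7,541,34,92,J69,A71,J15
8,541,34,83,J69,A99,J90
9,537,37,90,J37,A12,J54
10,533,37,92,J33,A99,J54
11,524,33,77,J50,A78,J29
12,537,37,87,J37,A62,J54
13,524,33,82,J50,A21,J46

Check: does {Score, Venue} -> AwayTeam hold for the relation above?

Yes

(Score=38, Venue=J37): row 1 → AwayTeam = 535 ✓
(Score=33, Venue=J37): row 2 → AwayTeam = 540 ✓
(Score=33, Venue=J50): rows 3, 11, 13 → AwayTeam = 524, 524, 524 ✓
(Score=37, Venue=J33): rows 4, 10 → AwayTeam = 533, 533 ✓
(Score=37, Venue=J69): row 5 → AwayTeam = 525 ✓
(Score=34, Venue=J69): rows 6, 7, 8 → AwayTeam = 541, 541, 541 ✓
(Score=37, Venue=J37): rows 9, 12 → AwayTeam = 537, 537 ✓
Every {Score, Venue} value is associated with a single AwayTeam value, so {Score, Venue} -> AwayTeam holds.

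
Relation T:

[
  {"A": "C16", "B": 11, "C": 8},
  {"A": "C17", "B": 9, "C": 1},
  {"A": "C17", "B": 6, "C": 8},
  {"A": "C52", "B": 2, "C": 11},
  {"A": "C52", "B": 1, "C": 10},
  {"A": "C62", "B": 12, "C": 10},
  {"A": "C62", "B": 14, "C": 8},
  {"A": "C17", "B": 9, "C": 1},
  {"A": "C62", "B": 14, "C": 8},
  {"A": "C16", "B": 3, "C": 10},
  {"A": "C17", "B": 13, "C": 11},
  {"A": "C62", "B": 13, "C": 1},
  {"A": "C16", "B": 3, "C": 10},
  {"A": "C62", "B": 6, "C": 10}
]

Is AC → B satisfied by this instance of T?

(A=C16, C=8): 1 row → B = 11 ✓
(A=C17, C=1): 2 rows → B = 9, 9 ✓
(A=C17, C=8): 1 row → B = 6 ✓
(A=C52, C=11): 1 row → B = 2 ✓
(A=C52, C=10): 1 row → B = 1 ✓
(A=C62, C=10): 2 rows → B takes values {12, 6} — violation
(A=C62, C=8): 2 rows → B = 14, 14 ✓
(A=C16, C=10): 2 rows → B = 3, 3 ✓
(A=C17, C=11): 1 row → B = 13 ✓
(A=C62, C=1): 1 row → B = 13 ✓
Two rows agree on AC but differ on B, so AC → B does not hold.

No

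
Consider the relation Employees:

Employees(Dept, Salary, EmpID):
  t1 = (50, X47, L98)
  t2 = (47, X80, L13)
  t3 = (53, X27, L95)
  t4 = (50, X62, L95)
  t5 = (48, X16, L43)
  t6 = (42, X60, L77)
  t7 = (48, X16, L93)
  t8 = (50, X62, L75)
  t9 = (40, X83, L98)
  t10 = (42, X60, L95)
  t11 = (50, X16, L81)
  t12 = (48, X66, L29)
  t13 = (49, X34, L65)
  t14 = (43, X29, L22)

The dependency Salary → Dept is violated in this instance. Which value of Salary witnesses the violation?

Salary=X47: row 1 → Dept = 50 ✓
Salary=X80: row 2 → Dept = 47 ✓
Salary=X27: row 3 → Dept = 53 ✓
Salary=X62: rows 4, 8 → Dept = 50, 50 ✓
Salary=X16: rows 5, 7, 11 → Dept takes values {48, 50} — violation
Salary=X60: rows 6, 10 → Dept = 42, 42 ✓
Salary=X83: row 9 → Dept = 40 ✓
Salary=X66: row 12 → Dept = 48 ✓
Salary=X34: row 13 → Dept = 49 ✓
Salary=X29: row 14 → Dept = 43 ✓
The only Salary value with inconsistent Dept is Salary=X16.

X16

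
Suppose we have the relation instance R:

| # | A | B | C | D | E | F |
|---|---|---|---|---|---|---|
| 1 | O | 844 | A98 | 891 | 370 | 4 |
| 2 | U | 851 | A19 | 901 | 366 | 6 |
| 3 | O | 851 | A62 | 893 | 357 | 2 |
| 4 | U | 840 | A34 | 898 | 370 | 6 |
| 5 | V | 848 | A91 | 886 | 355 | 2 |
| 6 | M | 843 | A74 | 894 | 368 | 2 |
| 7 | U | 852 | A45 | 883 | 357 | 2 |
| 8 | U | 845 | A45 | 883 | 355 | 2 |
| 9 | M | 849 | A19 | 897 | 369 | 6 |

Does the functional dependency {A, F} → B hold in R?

(A=O, F=4): row 1 → B = 844 ✓
(A=U, F=6): rows 2, 4 → B takes values {851, 840} — violation
(A=O, F=2): row 3 → B = 851 ✓
(A=V, F=2): row 5 → B = 848 ✓
(A=M, F=2): row 6 → B = 843 ✓
(A=U, F=2): rows 7, 8 → B takes values {852, 845} — violation
(A=M, F=6): row 9 → B = 849 ✓
Two rows agree on {A, F} but differ on B, so {A, F} → B does not hold.

No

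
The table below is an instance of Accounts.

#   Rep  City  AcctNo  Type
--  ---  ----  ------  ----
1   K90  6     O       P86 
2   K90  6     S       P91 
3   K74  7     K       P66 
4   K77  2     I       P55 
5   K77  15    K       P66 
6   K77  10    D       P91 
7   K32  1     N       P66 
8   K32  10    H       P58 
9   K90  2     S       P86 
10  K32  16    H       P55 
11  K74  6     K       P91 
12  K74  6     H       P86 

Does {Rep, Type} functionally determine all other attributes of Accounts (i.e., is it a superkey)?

No

Rows 1 and 9 have the same {Rep, Type} value (Rep=K90, Type=P86) but are distinct tuples, so {Rep, Type} does not determine every attribute — not a superkey.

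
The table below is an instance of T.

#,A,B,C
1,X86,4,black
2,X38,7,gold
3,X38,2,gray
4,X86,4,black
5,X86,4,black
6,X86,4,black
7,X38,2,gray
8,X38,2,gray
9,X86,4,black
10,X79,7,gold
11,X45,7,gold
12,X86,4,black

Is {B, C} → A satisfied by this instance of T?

(B=4, C=black): rows 1, 4, 5, 6, 9, 12 → A = X86, X86, X86, X86, X86, X86 ✓
(B=7, C=gold): rows 2, 10, 11 → A takes values {X38, X79, X45} — violation
(B=2, C=gray): rows 3, 7, 8 → A = X38, X38, X38 ✓
Two rows agree on {B, C} but differ on A, so {B, C} → A does not hold.

No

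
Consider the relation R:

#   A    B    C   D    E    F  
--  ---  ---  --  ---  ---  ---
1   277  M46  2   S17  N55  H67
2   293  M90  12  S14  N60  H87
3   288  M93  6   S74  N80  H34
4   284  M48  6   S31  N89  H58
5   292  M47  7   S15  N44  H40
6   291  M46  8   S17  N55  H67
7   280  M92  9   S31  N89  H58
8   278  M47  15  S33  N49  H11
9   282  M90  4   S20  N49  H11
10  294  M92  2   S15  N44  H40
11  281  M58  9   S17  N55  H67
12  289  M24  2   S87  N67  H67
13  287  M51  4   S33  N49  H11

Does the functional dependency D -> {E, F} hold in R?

D=S17: rows 1, 6, 11 → {E,F} = (N55, H67), (N55, H67), (N55, H67) ✓
D=S14: row 2 → {E,F} = (N60, H87) ✓
D=S74: row 3 → {E,F} = (N80, H34) ✓
D=S31: rows 4, 7 → {E,F} = (N89, H58), (N89, H58) ✓
D=S15: rows 5, 10 → {E,F} = (N44, H40), (N44, H40) ✓
D=S33: rows 8, 13 → {E,F} = (N49, H11), (N49, H11) ✓
D=S20: row 9 → {E,F} = (N49, H11) ✓
D=S87: row 12 → {E,F} = (N67, H67) ✓
Every D value is associated with a single {E, F} value, so D -> {E, F} holds.

Yes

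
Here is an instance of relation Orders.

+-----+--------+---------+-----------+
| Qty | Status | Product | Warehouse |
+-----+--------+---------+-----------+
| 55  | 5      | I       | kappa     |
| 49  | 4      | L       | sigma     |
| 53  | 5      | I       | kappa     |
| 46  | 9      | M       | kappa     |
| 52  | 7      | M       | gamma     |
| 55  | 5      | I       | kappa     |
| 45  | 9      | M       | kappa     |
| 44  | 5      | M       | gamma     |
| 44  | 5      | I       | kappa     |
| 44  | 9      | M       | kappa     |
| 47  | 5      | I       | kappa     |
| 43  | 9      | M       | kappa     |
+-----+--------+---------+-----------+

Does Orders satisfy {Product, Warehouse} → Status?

(Product=I, Warehouse=kappa): 5 rows → Status = 5, 5, 5, 5, 5 ✓
(Product=L, Warehouse=sigma): 1 row → Status = 4 ✓
(Product=M, Warehouse=kappa): 4 rows → Status = 9, 9, 9, 9 ✓
(Product=M, Warehouse=gamma): 2 rows → Status takes values {7, 5} — violation
Two rows agree on {Product, Warehouse} but differ on Status, so {Product, Warehouse} → Status does not hold.

No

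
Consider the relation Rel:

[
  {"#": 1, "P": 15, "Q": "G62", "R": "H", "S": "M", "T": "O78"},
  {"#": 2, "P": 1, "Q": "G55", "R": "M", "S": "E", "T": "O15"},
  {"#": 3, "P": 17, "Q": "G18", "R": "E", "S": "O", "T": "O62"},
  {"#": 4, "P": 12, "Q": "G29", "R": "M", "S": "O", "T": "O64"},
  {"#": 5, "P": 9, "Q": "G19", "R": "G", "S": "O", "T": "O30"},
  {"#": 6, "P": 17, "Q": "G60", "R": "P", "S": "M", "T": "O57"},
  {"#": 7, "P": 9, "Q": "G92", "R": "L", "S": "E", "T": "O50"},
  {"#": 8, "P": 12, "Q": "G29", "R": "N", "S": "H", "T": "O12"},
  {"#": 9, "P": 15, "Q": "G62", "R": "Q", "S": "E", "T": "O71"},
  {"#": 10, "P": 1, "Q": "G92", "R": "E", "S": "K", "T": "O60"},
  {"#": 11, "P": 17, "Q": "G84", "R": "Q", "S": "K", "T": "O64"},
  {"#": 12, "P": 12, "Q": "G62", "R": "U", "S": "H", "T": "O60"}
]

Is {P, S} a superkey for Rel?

No

Rows 8 and 12 have the same {P, S} value (P=12, S=H) but are distinct tuples, so {P, S} does not determine every attribute — not a superkey.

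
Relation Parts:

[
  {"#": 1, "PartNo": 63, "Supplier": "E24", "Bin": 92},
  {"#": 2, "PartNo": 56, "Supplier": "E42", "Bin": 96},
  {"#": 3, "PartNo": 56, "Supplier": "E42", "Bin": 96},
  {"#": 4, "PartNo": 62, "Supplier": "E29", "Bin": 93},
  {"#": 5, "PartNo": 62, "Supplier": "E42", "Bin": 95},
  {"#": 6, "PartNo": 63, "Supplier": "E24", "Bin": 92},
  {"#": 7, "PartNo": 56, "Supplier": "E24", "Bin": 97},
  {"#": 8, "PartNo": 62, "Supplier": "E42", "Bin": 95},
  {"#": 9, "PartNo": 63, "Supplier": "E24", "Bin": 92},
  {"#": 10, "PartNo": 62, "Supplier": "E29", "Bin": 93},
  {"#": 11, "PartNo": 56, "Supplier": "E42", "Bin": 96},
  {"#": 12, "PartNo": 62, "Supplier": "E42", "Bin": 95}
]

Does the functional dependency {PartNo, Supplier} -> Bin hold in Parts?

Yes

(PartNo=63, Supplier=E24): rows 1, 6, 9 → Bin = 92, 92, 92 ✓
(PartNo=56, Supplier=E42): rows 2, 3, 11 → Bin = 96, 96, 96 ✓
(PartNo=62, Supplier=E29): rows 4, 10 → Bin = 93, 93 ✓
(PartNo=62, Supplier=E42): rows 5, 8, 12 → Bin = 95, 95, 95 ✓
(PartNo=56, Supplier=E24): row 7 → Bin = 97 ✓
Every {PartNo, Supplier} value is associated with a single Bin value, so {PartNo, Supplier} -> Bin holds.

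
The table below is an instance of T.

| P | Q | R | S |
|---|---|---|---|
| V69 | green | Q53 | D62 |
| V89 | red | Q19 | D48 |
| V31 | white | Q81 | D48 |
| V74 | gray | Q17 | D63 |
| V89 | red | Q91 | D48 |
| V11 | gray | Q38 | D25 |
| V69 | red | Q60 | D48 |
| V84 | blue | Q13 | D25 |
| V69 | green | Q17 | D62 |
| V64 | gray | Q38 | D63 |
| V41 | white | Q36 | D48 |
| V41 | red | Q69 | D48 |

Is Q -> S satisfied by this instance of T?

Q=green: 2 rows → S = D62, D62 ✓
Q=red: 4 rows → S = D48, D48, D48, D48 ✓
Q=white: 2 rows → S = D48, D48 ✓
Q=gray: 3 rows → S takes values {D63, D25} — violation
Q=blue: 1 row → S = D25 ✓
Two rows agree on Q but differ on S, so Q -> S does not hold.

No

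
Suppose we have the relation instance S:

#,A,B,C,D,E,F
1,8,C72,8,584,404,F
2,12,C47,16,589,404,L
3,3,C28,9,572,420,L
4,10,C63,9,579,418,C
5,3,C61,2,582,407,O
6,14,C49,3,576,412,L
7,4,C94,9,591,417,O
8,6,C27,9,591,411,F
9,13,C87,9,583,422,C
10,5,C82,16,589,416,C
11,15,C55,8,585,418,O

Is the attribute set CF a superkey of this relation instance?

Rows 4 and 9 have the same CF value (C=9, F=C) but are distinct tuples, so CF does not determine every attribute — not a superkey.

No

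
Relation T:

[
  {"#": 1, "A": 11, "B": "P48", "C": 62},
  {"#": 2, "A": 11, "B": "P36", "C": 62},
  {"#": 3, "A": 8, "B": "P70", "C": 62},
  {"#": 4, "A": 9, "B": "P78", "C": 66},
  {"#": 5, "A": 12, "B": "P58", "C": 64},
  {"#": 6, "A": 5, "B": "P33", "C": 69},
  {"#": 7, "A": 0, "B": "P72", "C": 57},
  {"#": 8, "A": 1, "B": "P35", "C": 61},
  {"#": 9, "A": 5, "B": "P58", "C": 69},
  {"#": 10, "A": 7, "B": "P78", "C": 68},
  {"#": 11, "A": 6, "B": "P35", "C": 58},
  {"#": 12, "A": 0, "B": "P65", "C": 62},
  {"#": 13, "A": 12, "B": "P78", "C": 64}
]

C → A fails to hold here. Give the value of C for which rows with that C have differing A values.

C=62: rows 1, 2, 3, 12 → A takes values {11, 8, 0} — violation
C=66: row 4 → A = 9 ✓
C=64: rows 5, 13 → A = 12, 12 ✓
C=69: rows 6, 9 → A = 5, 5 ✓
C=57: row 7 → A = 0 ✓
C=61: row 8 → A = 1 ✓
C=68: row 10 → A = 7 ✓
C=58: row 11 → A = 6 ✓
The only C value with inconsistent A is C=62.

62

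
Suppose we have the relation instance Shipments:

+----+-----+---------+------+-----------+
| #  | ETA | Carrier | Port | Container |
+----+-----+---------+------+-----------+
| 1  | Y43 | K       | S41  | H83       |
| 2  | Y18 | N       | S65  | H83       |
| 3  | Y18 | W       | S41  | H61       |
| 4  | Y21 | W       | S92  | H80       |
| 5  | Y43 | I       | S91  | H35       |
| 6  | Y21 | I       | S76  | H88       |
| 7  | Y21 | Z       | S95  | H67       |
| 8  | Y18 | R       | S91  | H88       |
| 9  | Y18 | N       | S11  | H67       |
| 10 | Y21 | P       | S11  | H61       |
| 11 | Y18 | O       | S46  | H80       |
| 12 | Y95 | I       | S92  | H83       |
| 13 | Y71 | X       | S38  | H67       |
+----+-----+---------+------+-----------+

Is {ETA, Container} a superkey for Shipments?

Yes

All 13 rows have distinct {ETA, Container} values, so {ETA, Container} → (all attributes) holds and {ETA, Container} is a superkey.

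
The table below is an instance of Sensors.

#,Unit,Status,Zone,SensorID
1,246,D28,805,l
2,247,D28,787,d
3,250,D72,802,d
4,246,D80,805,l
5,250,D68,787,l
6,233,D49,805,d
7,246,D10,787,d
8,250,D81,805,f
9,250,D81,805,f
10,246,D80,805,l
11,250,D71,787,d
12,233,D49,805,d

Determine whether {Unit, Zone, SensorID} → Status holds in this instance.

(Unit=246, Zone=805, SensorID=l): rows 1, 4, 10 → Status takes values {D28, D80} — violation
(Unit=247, Zone=787, SensorID=d): row 2 → Status = D28 ✓
(Unit=250, Zone=802, SensorID=d): row 3 → Status = D72 ✓
(Unit=250, Zone=787, SensorID=l): row 5 → Status = D68 ✓
(Unit=233, Zone=805, SensorID=d): rows 6, 12 → Status = D49, D49 ✓
(Unit=246, Zone=787, SensorID=d): row 7 → Status = D10 ✓
(Unit=250, Zone=805, SensorID=f): rows 8, 9 → Status = D81, D81 ✓
(Unit=250, Zone=787, SensorID=d): row 11 → Status = D71 ✓
Two rows agree on {Unit, Zone, SensorID} but differ on Status, so {Unit, Zone, SensorID} → Status does not hold.

No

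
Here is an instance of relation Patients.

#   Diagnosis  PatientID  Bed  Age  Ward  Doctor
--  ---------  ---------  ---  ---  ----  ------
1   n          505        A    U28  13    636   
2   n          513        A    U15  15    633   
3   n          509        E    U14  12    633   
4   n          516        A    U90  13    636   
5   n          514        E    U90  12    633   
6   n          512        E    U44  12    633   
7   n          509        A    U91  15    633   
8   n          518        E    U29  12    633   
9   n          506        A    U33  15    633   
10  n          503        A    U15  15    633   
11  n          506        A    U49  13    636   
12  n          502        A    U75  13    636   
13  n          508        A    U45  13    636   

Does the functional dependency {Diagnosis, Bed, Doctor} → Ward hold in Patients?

(Diagnosis=n, Bed=A, Doctor=636): rows 1, 4, 11, 12, 13 → Ward = 13, 13, 13, 13, 13 ✓
(Diagnosis=n, Bed=A, Doctor=633): rows 2, 7, 9, 10 → Ward = 15, 15, 15, 15 ✓
(Diagnosis=n, Bed=E, Doctor=633): rows 3, 5, 6, 8 → Ward = 12, 12, 12, 12 ✓
Every {Diagnosis, Bed, Doctor} value is associated with a single Ward value, so {Diagnosis, Bed, Doctor} → Ward holds.

Yes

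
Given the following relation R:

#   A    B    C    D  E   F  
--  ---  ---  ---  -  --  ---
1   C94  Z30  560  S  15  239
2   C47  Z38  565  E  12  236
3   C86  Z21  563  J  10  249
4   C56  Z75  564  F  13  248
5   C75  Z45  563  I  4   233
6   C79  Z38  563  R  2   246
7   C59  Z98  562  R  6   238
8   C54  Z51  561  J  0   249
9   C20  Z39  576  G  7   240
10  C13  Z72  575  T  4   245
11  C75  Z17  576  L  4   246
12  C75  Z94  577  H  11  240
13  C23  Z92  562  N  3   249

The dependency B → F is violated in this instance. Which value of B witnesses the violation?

Z38

B=Z30: row 1 → F = 239 ✓
B=Z38: rows 2, 6 → F takes values {236, 246} — violation
B=Z21: row 3 → F = 249 ✓
B=Z75: row 4 → F = 248 ✓
B=Z45: row 5 → F = 233 ✓
B=Z98: row 7 → F = 238 ✓
B=Z51: row 8 → F = 249 ✓
B=Z39: row 9 → F = 240 ✓
B=Z72: row 10 → F = 245 ✓
B=Z17: row 11 → F = 246 ✓
B=Z94: row 12 → F = 240 ✓
B=Z92: row 13 → F = 249 ✓
The only B value with inconsistent F is B=Z38.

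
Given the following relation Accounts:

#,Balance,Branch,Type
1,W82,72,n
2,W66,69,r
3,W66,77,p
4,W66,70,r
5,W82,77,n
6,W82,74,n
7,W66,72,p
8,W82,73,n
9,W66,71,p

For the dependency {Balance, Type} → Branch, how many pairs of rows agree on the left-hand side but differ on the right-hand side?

(Balance=W82, Type=n): violating pairs (1,5), (1,6), (1,8), (5,6), (5,8), (6,8) — 6 pairs.
(Balance=W66, Type=r): violating pairs (2,4) — 1 pair.
(Balance=W66, Type=p): violating pairs (3,7), (3,9), (7,9) — 3 pairs.

10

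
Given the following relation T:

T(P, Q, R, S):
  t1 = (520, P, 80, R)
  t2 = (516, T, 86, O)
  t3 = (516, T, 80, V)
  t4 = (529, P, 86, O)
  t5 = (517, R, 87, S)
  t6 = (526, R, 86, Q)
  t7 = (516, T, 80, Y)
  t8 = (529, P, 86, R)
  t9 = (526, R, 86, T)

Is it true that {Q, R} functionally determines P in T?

(Q=P, R=80): row 1 → P = 520 ✓
(Q=T, R=86): row 2 → P = 516 ✓
(Q=T, R=80): rows 3, 7 → P = 516, 516 ✓
(Q=P, R=86): rows 4, 8 → P = 529, 529 ✓
(Q=R, R=87): row 5 → P = 517 ✓
(Q=R, R=86): rows 6, 9 → P = 526, 526 ✓
Every {Q, R} value is associated with a single P value, so {Q, R} → P holds.

Yes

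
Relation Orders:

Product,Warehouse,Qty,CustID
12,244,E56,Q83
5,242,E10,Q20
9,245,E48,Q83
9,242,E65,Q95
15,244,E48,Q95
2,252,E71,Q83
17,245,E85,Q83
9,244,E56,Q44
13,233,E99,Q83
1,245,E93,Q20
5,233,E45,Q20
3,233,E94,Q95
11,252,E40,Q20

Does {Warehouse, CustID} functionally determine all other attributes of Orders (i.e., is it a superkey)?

Two distinct rows share (Warehouse=245, CustID=Q83), so {Warehouse, CustID} does not determine every attribute — not a superkey.

No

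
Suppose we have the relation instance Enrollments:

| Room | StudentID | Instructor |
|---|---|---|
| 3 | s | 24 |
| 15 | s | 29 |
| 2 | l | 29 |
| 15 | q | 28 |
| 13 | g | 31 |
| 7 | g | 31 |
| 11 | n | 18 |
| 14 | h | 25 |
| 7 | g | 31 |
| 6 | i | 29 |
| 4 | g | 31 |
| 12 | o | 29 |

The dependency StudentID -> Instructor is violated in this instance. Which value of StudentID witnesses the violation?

s

StudentID=s: 2 rows → Instructor takes values {24, 29} — violation
StudentID=l: 1 row → Instructor = 29 ✓
StudentID=q: 1 row → Instructor = 28 ✓
StudentID=g: 4 rows → Instructor = 31, 31, 31, 31 ✓
StudentID=n: 1 row → Instructor = 18 ✓
StudentID=h: 1 row → Instructor = 25 ✓
StudentID=i: 1 row → Instructor = 29 ✓
StudentID=o: 1 row → Instructor = 29 ✓
The only StudentID value with inconsistent Instructor is StudentID=s.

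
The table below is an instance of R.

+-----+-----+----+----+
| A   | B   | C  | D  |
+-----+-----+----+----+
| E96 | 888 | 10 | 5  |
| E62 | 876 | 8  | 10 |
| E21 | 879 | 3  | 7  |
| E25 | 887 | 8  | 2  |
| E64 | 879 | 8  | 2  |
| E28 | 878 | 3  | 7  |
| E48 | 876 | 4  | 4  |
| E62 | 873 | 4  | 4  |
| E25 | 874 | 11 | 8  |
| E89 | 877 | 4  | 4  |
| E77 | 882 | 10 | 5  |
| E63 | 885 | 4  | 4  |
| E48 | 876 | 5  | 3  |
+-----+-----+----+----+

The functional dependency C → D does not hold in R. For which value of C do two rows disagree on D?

C=10: 2 rows → D = 5, 5 ✓
C=8: 3 rows → D takes values {10, 2} — violation
C=3: 2 rows → D = 7, 7 ✓
C=4: 4 rows → D = 4, 4, 4, 4 ✓
C=11: 1 row → D = 8 ✓
C=5: 1 row → D = 3 ✓
The only C value with inconsistent D is C=8.

8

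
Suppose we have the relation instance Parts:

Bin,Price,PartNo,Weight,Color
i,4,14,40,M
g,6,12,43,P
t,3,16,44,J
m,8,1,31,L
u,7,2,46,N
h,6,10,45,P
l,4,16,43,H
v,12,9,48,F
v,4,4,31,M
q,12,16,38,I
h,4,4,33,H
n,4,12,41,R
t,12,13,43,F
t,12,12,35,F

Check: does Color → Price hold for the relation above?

Color=M: 2 rows → Price = 4, 4 ✓
Color=P: 2 rows → Price = 6, 6 ✓
Color=J: 1 row → Price = 3 ✓
Color=L: 1 row → Price = 8 ✓
Color=N: 1 row → Price = 7 ✓
Color=H: 2 rows → Price = 4, 4 ✓
Color=F: 3 rows → Price = 12, 12, 12 ✓
Color=I: 1 row → Price = 12 ✓
Color=R: 1 row → Price = 4 ✓
Every Color value is associated with a single Price value, so Color → Price holds.

Yes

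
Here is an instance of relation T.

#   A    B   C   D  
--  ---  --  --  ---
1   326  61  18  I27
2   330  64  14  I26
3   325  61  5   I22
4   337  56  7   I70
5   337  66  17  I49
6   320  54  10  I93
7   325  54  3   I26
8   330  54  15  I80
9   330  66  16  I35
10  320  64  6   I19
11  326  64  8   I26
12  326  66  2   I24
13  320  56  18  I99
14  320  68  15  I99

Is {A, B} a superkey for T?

All 14 rows have distinct {A, B} values, so {A, B} → (all attributes) holds and {A, B} is a superkey.

Yes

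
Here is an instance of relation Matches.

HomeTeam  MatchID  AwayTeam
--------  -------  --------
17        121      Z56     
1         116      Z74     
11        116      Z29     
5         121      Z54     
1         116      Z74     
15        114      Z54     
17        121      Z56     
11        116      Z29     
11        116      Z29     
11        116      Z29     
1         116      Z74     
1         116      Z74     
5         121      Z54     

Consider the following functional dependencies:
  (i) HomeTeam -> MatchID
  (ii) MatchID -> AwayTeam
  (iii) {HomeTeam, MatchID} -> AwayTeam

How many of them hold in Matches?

(i) HomeTeam -> MatchID: every LHS value maps to a single RHS value — holds.
(ii) MatchID -> AwayTeam: MatchID=121: 4 rows → AwayTeam takes values {Z56, Z54} — violation; MatchID=116: 8 rows → AwayTeam takes values {Z74, Z29} — violation — fails.
(iii) {HomeTeam, MatchID} -> AwayTeam: every LHS value maps to a single RHS value — holds.
2 of the 3 dependencies hold.

2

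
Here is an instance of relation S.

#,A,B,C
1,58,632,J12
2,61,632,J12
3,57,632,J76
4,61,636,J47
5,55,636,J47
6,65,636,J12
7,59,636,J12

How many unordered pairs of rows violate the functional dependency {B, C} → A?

3

(B=632, C=J12): violating pairs (1,2) — 1 pair.
(B=636, C=J47): violating pairs (4,5) — 1 pair.
(B=636, C=J12): violating pairs (6,7) — 1 pair.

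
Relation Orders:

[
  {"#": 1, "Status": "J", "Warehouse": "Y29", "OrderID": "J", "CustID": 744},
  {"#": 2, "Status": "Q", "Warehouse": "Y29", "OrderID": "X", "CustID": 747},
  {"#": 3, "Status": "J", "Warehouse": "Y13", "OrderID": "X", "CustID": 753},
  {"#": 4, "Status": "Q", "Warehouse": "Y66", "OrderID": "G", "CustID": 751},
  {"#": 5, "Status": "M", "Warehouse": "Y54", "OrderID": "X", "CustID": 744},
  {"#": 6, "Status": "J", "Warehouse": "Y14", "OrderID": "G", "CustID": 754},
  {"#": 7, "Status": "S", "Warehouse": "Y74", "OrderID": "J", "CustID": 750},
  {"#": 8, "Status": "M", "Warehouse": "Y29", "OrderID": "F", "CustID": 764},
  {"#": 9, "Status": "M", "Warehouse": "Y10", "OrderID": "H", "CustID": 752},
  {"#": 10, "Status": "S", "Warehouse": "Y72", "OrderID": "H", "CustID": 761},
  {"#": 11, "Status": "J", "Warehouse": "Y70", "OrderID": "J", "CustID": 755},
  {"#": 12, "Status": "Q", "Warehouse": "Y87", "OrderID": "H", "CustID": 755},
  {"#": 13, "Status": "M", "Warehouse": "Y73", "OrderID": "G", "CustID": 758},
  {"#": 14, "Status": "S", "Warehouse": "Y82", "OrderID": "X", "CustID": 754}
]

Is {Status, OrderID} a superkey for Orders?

No

Rows 1 and 11 have the same {Status, OrderID} value (Status=J, OrderID=J) but are distinct tuples, so {Status, OrderID} does not determine every attribute — not a superkey.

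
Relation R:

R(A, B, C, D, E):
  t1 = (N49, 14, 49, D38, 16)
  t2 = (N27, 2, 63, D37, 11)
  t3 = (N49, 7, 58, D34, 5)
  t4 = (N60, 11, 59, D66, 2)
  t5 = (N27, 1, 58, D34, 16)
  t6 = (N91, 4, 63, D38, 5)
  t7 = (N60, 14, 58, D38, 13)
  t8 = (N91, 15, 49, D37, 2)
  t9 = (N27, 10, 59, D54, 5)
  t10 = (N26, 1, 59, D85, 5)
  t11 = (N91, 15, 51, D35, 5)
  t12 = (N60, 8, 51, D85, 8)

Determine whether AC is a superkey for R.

Yes

All 12 rows have distinct AC values, so AC → (all attributes) holds and AC is a superkey.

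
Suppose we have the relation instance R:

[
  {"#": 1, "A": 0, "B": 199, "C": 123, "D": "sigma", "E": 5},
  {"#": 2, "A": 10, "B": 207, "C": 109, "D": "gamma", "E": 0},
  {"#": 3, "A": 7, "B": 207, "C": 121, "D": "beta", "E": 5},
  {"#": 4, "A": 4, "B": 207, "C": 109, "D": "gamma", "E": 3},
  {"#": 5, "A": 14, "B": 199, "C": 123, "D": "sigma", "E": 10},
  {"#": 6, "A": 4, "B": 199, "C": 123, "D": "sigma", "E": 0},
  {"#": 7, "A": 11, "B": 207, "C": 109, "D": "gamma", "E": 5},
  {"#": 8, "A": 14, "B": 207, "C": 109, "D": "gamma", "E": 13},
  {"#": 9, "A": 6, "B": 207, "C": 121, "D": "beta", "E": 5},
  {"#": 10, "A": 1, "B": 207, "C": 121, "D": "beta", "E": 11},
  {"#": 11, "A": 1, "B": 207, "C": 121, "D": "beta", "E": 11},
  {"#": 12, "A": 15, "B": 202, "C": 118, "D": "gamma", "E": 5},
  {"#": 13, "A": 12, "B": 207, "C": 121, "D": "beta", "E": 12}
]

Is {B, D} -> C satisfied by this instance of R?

(B=199, D=sigma): rows 1, 5, 6 → C = 123, 123, 123 ✓
(B=207, D=gamma): rows 2, 4, 7, 8 → C = 109, 109, 109, 109 ✓
(B=207, D=beta): rows 3, 9, 10, 11, 13 → C = 121, 121, 121, 121, 121 ✓
(B=202, D=gamma): row 12 → C = 118 ✓
Every {B, D} value is associated with a single C value, so {B, D} -> C holds.

Yes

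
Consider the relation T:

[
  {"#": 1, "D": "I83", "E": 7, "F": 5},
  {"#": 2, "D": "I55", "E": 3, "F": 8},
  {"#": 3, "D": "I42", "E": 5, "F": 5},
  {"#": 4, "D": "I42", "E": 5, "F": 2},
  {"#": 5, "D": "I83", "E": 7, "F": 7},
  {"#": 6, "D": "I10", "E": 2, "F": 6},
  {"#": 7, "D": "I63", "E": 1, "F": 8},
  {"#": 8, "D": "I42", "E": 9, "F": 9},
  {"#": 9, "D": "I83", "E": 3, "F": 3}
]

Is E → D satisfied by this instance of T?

E=7: rows 1, 5 → D = I83, I83 ✓
E=3: rows 2, 9 → D takes values {I55, I83} — violation
E=5: rows 3, 4 → D = I42, I42 ✓
E=2: row 6 → D = I10 ✓
E=1: row 7 → D = I63 ✓
E=9: row 8 → D = I42 ✓
Two rows agree on E but differ on D, so E → D does not hold.

No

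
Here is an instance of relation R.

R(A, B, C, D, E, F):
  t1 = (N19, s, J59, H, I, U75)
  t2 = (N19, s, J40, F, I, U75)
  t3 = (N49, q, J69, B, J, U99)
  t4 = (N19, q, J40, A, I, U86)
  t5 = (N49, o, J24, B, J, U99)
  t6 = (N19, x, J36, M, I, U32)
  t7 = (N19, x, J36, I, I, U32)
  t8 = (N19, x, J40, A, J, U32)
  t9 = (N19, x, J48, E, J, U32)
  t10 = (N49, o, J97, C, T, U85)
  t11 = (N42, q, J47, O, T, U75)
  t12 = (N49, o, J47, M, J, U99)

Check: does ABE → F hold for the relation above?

Yes

(A=N19, B=s, E=I): rows 1, 2 → F = U75, U75 ✓
(A=N49, B=q, E=J): row 3 → F = U99 ✓
(A=N19, B=q, E=I): row 4 → F = U86 ✓
(A=N49, B=o, E=J): rows 5, 12 → F = U99, U99 ✓
(A=N19, B=x, E=I): rows 6, 7 → F = U32, U32 ✓
(A=N19, B=x, E=J): rows 8, 9 → F = U32, U32 ✓
(A=N49, B=o, E=T): row 10 → F = U85 ✓
(A=N42, B=q, E=T): row 11 → F = U75 ✓
Every ABE value is associated with a single F value, so ABE → F holds.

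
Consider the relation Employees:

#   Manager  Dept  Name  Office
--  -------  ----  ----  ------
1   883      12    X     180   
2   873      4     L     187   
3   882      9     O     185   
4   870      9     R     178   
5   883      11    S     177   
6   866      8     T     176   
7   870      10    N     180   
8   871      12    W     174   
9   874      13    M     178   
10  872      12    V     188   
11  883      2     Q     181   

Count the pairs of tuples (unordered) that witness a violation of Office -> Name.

2

Office=180: violating pairs (1,7) — 1 pair.
Office=178: violating pairs (4,9) — 1 pair.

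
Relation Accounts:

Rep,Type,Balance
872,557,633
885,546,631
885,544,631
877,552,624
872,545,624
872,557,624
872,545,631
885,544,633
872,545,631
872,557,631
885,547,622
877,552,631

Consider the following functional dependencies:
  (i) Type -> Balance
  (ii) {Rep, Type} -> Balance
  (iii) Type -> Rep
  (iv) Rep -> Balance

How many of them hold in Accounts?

1

(i) Type -> Balance: Type=557: 3 rows → Balance takes values {633, 624, 631} — violation; Type=544: 2 rows → Balance takes values {631, 633} — violation; Type=552: 2 rows → Balance takes values {624, 631} — violation; Type=545: 3 rows → Balance takes values {624, 631} — violation — fails.
(ii) {Rep, Type} -> Balance: (Rep=872, Type=557): 3 rows → Balance takes values {633, 624, 631} — violation; (Rep=885, Type=544): 2 rows → Balance takes values {631, 633} — violation; (Rep=877, Type=552): 2 rows → Balance takes values {624, 631} — violation; (Rep=872, Type=545): 3 rows → Balance takes values {624, 631} — violation — fails.
(iii) Type -> Rep: every LHS value maps to a single RHS value — holds.
(iv) Rep -> Balance: Rep=872: 6 rows → Balance takes values {633, 624, 631} — violation; Rep=885: 4 rows → Balance takes values {631, 633, 622} — violation; Rep=877: 2 rows → Balance takes values {624, 631} — violation — fails.
1 of the 4 dependencies holds.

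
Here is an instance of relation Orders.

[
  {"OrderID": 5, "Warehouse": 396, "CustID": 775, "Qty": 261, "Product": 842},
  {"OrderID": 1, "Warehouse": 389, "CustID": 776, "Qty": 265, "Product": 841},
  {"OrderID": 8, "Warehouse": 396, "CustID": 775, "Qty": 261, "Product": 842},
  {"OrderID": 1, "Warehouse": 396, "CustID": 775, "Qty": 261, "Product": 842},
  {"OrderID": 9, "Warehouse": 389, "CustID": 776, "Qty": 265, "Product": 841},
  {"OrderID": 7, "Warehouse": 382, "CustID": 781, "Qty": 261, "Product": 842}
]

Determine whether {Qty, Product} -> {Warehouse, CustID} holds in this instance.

(Qty=261, Product=842): 4 rows → {Warehouse,CustID} takes values {(396, 775), (382, 781)} — violation
(Qty=265, Product=841): 2 rows → {Warehouse,CustID} = (389, 776), (389, 776) ✓
Two rows agree on {Qty, Product} but differ on {Warehouse, CustID}, so {Qty, Product} -> {Warehouse, CustID} does not hold.

No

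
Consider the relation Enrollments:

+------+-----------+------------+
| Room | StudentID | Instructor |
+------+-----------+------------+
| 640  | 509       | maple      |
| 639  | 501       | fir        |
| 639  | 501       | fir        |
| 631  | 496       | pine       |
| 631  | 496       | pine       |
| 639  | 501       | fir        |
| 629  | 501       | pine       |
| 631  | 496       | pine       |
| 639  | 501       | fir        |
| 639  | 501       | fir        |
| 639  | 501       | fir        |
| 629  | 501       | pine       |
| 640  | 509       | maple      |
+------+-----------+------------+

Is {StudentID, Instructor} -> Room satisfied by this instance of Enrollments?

Yes

(StudentID=509, Instructor=maple): 2 rows → Room = 640, 640 ✓
(StudentID=501, Instructor=fir): 6 rows → Room = 639, 639, 639, 639, 639, 639 ✓
(StudentID=496, Instructor=pine): 3 rows → Room = 631, 631, 631 ✓
(StudentID=501, Instructor=pine): 2 rows → Room = 629, 629 ✓
Every {StudentID, Instructor} value is associated with a single Room value, so {StudentID, Instructor} -> Room holds.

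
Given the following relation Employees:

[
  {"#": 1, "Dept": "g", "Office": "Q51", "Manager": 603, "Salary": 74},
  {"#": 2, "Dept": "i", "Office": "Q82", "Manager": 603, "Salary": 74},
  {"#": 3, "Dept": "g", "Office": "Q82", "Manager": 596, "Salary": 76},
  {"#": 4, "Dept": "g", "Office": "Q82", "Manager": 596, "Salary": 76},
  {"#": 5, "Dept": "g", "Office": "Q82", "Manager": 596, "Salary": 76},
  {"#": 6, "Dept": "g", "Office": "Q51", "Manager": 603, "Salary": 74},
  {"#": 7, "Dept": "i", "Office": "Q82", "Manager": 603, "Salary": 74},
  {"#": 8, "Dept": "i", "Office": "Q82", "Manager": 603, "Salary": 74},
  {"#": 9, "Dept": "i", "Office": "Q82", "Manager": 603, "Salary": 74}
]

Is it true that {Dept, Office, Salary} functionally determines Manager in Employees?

Yes

(Dept=g, Office=Q51, Salary=74): rows 1, 6 → Manager = 603, 603 ✓
(Dept=i, Office=Q82, Salary=74): rows 2, 7, 8, 9 → Manager = 603, 603, 603, 603 ✓
(Dept=g, Office=Q82, Salary=76): rows 3, 4, 5 → Manager = 596, 596, 596 ✓
Every {Dept, Office, Salary} value is associated with a single Manager value, so {Dept, Office, Salary} -> Manager holds.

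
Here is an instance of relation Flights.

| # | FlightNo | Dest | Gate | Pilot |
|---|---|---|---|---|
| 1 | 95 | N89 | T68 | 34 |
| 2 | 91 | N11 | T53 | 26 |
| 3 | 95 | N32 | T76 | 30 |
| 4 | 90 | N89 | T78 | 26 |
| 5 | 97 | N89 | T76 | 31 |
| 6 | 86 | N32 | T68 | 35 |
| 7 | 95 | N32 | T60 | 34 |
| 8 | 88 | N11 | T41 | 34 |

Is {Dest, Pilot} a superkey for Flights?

Yes

All 8 rows have distinct {Dest, Pilot} values, so {Dest, Pilot} → (all attributes) holds and {Dest, Pilot} is a superkey.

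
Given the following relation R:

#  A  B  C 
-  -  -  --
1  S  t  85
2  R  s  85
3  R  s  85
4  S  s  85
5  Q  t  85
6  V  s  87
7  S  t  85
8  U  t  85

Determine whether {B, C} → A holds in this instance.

(B=t, C=85): rows 1, 5, 7, 8 → A takes values {S, Q, U} — violation
(B=s, C=85): rows 2, 3, 4 → A takes values {R, S} — violation
(B=s, C=87): row 6 → A = V ✓
Two rows agree on {B, C} but differ on A, so {B, C} → A does not hold.

No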